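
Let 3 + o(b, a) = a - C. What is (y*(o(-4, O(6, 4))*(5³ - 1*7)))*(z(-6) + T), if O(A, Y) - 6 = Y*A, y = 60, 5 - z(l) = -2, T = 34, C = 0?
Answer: 7837560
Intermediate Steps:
z(l) = 7 (z(l) = 5 - 1*(-2) = 5 + 2 = 7)
O(A, Y) = 6 + A*Y (O(A, Y) = 6 + Y*A = 6 + A*Y)
o(b, a) = -3 + a (o(b, a) = -3 + (a - 1*0) = -3 + (a + 0) = -3 + a)
(y*(o(-4, O(6, 4))*(5³ - 1*7)))*(z(-6) + T) = (60*((-3 + (6 + 6*4))*(5³ - 1*7)))*(7 + 34) = (60*((-3 + (6 + 24))*(125 - 7)))*41 = (60*((-3 + 30)*118))*41 = (60*(27*118))*41 = (60*3186)*41 = 191160*41 = 7837560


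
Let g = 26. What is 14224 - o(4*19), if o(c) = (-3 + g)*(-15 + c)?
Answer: 12821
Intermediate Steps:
o(c) = -345 + 23*c (o(c) = (-3 + 26)*(-15 + c) = 23*(-15 + c) = -345 + 23*c)
14224 - o(4*19) = 14224 - (-345 + 23*(4*19)) = 14224 - (-345 + 23*76) = 14224 - (-345 + 1748) = 14224 - 1*1403 = 14224 - 1403 = 12821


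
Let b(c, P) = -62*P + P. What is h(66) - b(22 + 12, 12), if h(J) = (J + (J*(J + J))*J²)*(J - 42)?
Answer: 910789644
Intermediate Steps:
b(c, P) = -61*P
h(J) = (-42 + J)*(J + 2*J⁴) (h(J) = (J + (J*(2*J))*J²)*(-42 + J) = (J + (2*J²)*J²)*(-42 + J) = (J + 2*J⁴)*(-42 + J) = (-42 + J)*(J + 2*J⁴))
h(66) - b(22 + 12, 12) = 66*(-42 + 66 - 84*66³ + 2*66⁴) - (-61)*12 = 66*(-42 + 66 - 84*287496 + 2*18974736) - 1*(-732) = 66*(-42 + 66 - 24149664 + 37949472) + 732 = 66*13799832 + 732 = 910788912 + 732 = 910789644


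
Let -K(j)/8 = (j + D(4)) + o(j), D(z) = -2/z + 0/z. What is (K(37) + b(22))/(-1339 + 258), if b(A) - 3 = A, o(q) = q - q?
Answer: 267/1081 ≈ 0.24699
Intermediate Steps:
o(q) = 0
D(z) = -2/z (D(z) = -2/z + 0 = -2/z)
b(A) = 3 + A
K(j) = 4 - 8*j (K(j) = -8*((j - 2/4) + 0) = -8*((j - 2*1/4) + 0) = -8*((j - 1/2) + 0) = -8*((-1/2 + j) + 0) = -8*(-1/2 + j) = 4 - 8*j)
(K(37) + b(22))/(-1339 + 258) = ((4 - 8*37) + (3 + 22))/(-1339 + 258) = ((4 - 296) + 25)/(-1081) = (-292 + 25)*(-1/1081) = -267*(-1/1081) = 267/1081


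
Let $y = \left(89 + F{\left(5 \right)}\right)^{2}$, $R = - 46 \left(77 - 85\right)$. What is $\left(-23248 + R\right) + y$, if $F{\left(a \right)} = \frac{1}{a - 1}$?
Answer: $- \frac{238631}{16} \approx -14914.0$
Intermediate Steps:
$F{\left(a \right)} = \frac{1}{-1 + a}$
$R = 368$ ($R = \left(-46\right) \left(-8\right) = 368$)
$y = \frac{127449}{16}$ ($y = \left(89 + \frac{1}{-1 + 5}\right)^{2} = \left(89 + \frac{1}{4}\right)^{2} = \left(\frac{357}{4}\right)^{2} = \frac{127449}{16} \approx 7965.6$)
$\left(-23248 + R\right) + y = \left(-23248 + 368\right) + \frac{127449}{16} = -22880 + \frac{127449}{16} = - \frac{238631}{16}$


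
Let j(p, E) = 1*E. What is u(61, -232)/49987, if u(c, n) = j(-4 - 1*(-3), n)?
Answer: -232/49987 ≈ -0.0046412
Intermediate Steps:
j(p, E) = E
u(c, n) = n
u(61, -232)/49987 = -232/49987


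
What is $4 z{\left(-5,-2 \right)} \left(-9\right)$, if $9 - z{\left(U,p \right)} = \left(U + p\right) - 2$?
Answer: $-648$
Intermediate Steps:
$z{\left(U,p \right)} = 11 - U - p$ ($z{\left(U,p \right)} = 9 - \left(\left(U + p\right) - 2\right) = 9 - \left(-2 + U + p\right) = 11 - U - p$)
$4 z{\left(-5,-2 \right)} \left(-9\right) = 4 \left(11 - -5 - -2\right) \left(-9\right) = 4 \left(11 + 5 + 2\right) \left(-9\right) = 4 \cdot 18 \left(-9\right) = 72 \left(-9\right) = -648$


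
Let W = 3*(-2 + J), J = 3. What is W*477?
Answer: 1431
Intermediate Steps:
W = 3 (W = 3*(-2 + 3) = 3*1 = 3)
W*477 = 3*477 = 1431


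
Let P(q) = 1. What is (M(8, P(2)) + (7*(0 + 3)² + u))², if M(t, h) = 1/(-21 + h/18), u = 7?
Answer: 695482384/142129 ≈ 4893.3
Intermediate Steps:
M(t, h) = 1/(-21 + h/18) (M(t, h) = 1/(-21 + h*(1/18)) = 1/(-21 + h/18))
(M(8, P(2)) + (7*(0 + 3)² + u))² = (18/(-378 + 1) + (7*(0 + 3)² + 7))² = (18/(-377) + (7*3² + 7))² = (18*(-1/377) + (7*9 + 7))² = (-18/377 + (63 + 7))² = (-18/377 + 70)² = (26372/377)² = 695482384/142129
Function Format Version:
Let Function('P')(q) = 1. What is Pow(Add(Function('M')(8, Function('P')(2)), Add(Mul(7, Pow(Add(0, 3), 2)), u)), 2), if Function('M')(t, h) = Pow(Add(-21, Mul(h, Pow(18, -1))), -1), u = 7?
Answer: Rational(695482384, 142129) ≈ 4893.3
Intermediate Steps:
Function('M')(t, h) = Pow(Add(-21, Mul(Rational(1, 18), h)), -1) (Function('M')(t, h) = Pow(Add(-21, Mul(h, Rational(1, 18))), -1) = Pow(Add(-21, Mul(Rational(1, 18), h)), -1))
Pow(Add(Function('M')(8, Function('P')(2)), Add(Mul(7, Pow(Add(0, 3), 2)), u)), 2) = Pow(Add(Mul(18, Pow(Add(-378, 1), -1)), Add(Mul(7, Pow(Add(0, 3), 2)), 7)), 2) = Pow(Add(Mul(18, Pow(-377, -1)), Add(Mul(7, Pow(3, 2)), 7)), 2) = Pow(Add(Mul(18, Rational(-1, 377)), Add(Mul(7, 9), 7)), 2) = Pow(Add(Rational(-18, 377), Add(63, 7)), 2) = Pow(Add(Rational(-18, 377), 70), 2) = Pow(Rational(26372, 377), 2) = Rational(695482384, 142129)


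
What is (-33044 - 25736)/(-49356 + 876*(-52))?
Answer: 14695/23727 ≈ 0.61934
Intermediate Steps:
(-33044 - 25736)/(-49356 + 876*(-52)) = -58780/(-49356 - 45552) = -58780/(-94908) = -58780*(-1/94908) = 14695/23727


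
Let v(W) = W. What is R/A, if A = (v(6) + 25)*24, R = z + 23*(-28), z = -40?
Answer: -57/62 ≈ -0.91935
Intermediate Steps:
R = -684 (R = -40 + 23*(-28) = -40 - 644 = -684)
A = 744 (A = (6 + 25)*24 = 31*24 = 744)
R/A = -684/744 = -684*1/744 = -57/62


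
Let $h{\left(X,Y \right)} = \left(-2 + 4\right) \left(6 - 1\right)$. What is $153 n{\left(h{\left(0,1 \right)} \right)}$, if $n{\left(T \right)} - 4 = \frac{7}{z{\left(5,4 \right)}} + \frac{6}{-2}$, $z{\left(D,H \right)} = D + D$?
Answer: $\frac{2601}{10} \approx 260.1$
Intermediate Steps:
$h{\left(X,Y \right)} = 10$ ($h{\left(X,Y \right)} = 2 \cdot 5 = 10$)
$z{\left(D,H \right)} = 2 D$
$n{\left(T \right)} = \frac{17}{10}$ ($n{\left(T \right)} = 4 + \left(\frac{7}{2 \cdot 5} + \frac{6}{-2}\right) = 4 + \left(\frac{7}{10} + 6 \left(- \frac{1}{2}\right)\right) = 4 + \left(7 \cdot \frac{1}{10} - 3\right) = 4 + \left(\frac{7}{10} - 3\right) = 4 - \frac{23}{10} = \frac{17}{10}$)
$153 n{\left(h{\left(0,1 \right)} \right)} = 153 \cdot \frac{17}{10} = \frac{2601}{10}$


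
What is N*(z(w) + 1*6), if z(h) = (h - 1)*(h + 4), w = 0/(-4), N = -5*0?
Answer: 0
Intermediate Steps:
N = 0
w = 0 (w = 0*(-¼) = 0)
z(h) = (-1 + h)*(4 + h)
N*(z(w) + 1*6) = 0*((-4 + 0² + 3*0) + 1*6) = 0*((-4 + 0 + 0) + 6) = 0*(-4 + 6) = 0*2 = 0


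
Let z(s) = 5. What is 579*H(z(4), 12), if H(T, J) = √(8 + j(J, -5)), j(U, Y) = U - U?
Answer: 1158*√2 ≈ 1637.7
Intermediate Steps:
j(U, Y) = 0
H(T, J) = 2*√2 (H(T, J) = √(8 + 0) = √8 = 2*√2)
579*H(z(4), 12) = 579*(2*√2) = 1158*√2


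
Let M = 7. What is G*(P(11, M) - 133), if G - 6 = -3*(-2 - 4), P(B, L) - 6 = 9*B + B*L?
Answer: 1176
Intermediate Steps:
P(B, L) = 6 + 9*B + B*L (P(B, L) = 6 + (9*B + B*L) = 6 + 9*B + B*L)
G = 24 (G = 6 - 3*(-2 - 4) = 6 - 3*(-6) = 6 + 18 = 24)
G*(P(11, M) - 133) = 24*((6 + 9*11 + 11*7) - 133) = 24*((6 + 99 + 77) - 133) = 24*(182 - 133) = 24*49 = 1176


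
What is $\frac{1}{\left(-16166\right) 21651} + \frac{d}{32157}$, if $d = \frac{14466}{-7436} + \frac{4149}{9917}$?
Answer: $- \frac{547445557684321}{11527715720894400027} \approx -4.749 \cdot 10^{-5}$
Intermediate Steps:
$d = - \frac{56303679}{36871406}$ ($d = 14466 \left(- \frac{1}{7436}\right) + 4149 \cdot \frac{1}{9917} = - \frac{7233}{3718} + \frac{4149}{9917} = - \frac{56303679}{36871406} \approx -1.527$)
$\frac{1}{\left(-16166\right) 21651} + \frac{d}{32157} = \frac{1}{\left(-16166\right) 21651} - \frac{56303679}{36871406 \cdot 32157} = \left(- \frac{1}{16166}\right) \frac{1}{21651} - \frac{18767893}{395224600914} = - \frac{1}{350010066} - \frac{18767893}{395224600914} = - \frac{547445557684321}{11527715720894400027}$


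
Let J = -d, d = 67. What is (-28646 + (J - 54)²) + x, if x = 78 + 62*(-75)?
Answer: -18577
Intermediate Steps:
x = -4572 (x = 78 - 4650 = -4572)
J = -67 (J = -1*67 = -67)
(-28646 + (J - 54)²) + x = (-28646 + (-67 - 54)²) - 4572 = (-28646 + (-121)²) - 4572 = (-28646 + 14641) - 4572 = -14005 - 4572 = -18577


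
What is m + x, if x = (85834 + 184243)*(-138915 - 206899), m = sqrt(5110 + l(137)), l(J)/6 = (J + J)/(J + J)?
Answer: -93396407678 + 2*sqrt(1279) ≈ -9.3396e+10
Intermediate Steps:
l(J) = 6 (l(J) = 6*((J + J)/(J + J)) = 6*((2*J)/((2*J))) = 6*((2*J)*(1/(2*J))) = 6*1 = 6)
m = 2*sqrt(1279) (m = sqrt(5110 + 6) = sqrt(5116) = 2*sqrt(1279) ≈ 71.526)
x = -93396407678 (x = 270077*(-345814) = -93396407678)
m + x = 2*sqrt(1279) - 93396407678 = -93396407678 + 2*sqrt(1279)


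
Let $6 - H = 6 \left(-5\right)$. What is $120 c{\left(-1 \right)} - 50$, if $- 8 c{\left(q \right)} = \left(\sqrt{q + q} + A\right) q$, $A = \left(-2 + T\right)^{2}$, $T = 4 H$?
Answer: $302410 + 15 i \sqrt{2} \approx 3.0241 \cdot 10^{5} + 21.213 i$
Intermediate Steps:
$H = 36$ ($H = 6 - 6 \left(-5\right) = 6 - -30 = 6 + 30 = 36$)
$T = 144$ ($T = 4 \cdot 36 = 144$)
$A = 20164$ ($A = \left(-2 + 144\right)^{2} = 142^{2} = 20164$)
$c{\left(q \right)} = - \frac{q \left(20164 + \sqrt{2} \sqrt{q}\right)}{8}$ ($c{\left(q \right)} = - \frac{\left(\sqrt{q + q} + 20164\right) q}{8} = - \frac{\left(\sqrt{2 q} + 20164\right) q}{8} = - \frac{\left(\sqrt{2} \sqrt{q} + 20164\right) q}{8} = - \frac{\left(20164 + \sqrt{2} \sqrt{q}\right) q}{8} = - \frac{q \left(20164 + \sqrt{2} \sqrt{q}\right)}{8}$)
$120 c{\left(-1 \right)} - 50 = 120 \left(\left(- \frac{5041}{2}\right) \left(-1\right) - \frac{\sqrt{2} \left(-1\right)^{\frac{3}{2}}}{8}\right) - 50 = 120 \left(\frac{5041}{2} - \frac{\sqrt{2} \left(- i\right)}{8}\right) - 50 = 120 \left(\frac{5041}{2} + \frac{i \sqrt{2}}{8}\right) - 50 = \left(302460 + 15 i \sqrt{2}\right) - 50 = 302410 + 15 i \sqrt{2}$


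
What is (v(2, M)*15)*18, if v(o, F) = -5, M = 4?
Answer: -1350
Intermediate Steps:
(v(2, M)*15)*18 = -5*15*18 = -75*18 = -1350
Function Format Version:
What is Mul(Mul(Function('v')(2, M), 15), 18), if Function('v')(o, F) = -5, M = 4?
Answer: -1350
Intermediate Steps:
Mul(Mul(Function('v')(2, M), 15), 18) = Mul(Mul(-5, 15), 18) = Mul(-75, 18) = -1350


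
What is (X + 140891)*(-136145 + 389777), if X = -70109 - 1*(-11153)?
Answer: 20781337920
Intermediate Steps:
X = -58956 (X = -70109 + 11153 = -58956)
(X + 140891)*(-136145 + 389777) = (-58956 + 140891)*(-136145 + 389777) = 81935*253632 = 20781337920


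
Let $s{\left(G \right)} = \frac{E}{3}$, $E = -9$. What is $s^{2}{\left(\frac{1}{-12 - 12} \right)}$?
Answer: $9$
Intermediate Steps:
$s{\left(G \right)} = -3$ ($s{\left(G \right)} = - \frac{9}{3} = \left(-9\right) \frac{1}{3} = -3$)
$s^{2}{\left(\frac{1}{-12 - 12} \right)} = \left(-3\right)^{2} = 9$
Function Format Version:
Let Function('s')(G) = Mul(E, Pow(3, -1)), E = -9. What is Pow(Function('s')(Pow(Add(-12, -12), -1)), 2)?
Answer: 9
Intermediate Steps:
Function('s')(G) = -3 (Function('s')(G) = Mul(-9, Pow(3, -1)) = Mul(-9, Rational(1, 3)) = -3)
Pow(Function('s')(Pow(Add(-12, -12), -1)), 2) = Pow(-3, 2) = 9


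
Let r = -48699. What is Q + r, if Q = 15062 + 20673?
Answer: -12964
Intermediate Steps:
Q = 35735
Q + r = 35735 - 48699 = -12964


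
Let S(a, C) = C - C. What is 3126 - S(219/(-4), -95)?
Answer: 3126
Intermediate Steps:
S(a, C) = 0
3126 - S(219/(-4), -95) = 3126 - 1*0 = 3126 + 0 = 3126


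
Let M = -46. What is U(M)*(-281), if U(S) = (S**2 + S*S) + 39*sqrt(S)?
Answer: -1189192 - 10959*I*sqrt(46) ≈ -1.1892e+6 - 74328.0*I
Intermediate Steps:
U(S) = 2*S**2 + 39*sqrt(S) (U(S) = (S**2 + S**2) + 39*sqrt(S) = 2*S**2 + 39*sqrt(S))
U(M)*(-281) = (2*(-46)**2 + 39*sqrt(-46))*(-281) = (2*2116 + 39*(I*sqrt(46)))*(-281) = (4232 + 39*I*sqrt(46))*(-281) = -1189192 - 10959*I*sqrt(46)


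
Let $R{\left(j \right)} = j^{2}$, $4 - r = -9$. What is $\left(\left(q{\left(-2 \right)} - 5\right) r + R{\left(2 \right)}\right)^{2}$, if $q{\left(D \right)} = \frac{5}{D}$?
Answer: $\frac{34969}{4} \approx 8742.3$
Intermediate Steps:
$r = 13$ ($r = 4 - -9 = 4 + 9 = 13$)
$\left(\left(q{\left(-2 \right)} - 5\right) r + R{\left(2 \right)}\right)^{2} = \left(\left(\frac{5}{-2} - 5\right) 13 + 2^{2}\right)^{2} = \left(\left(5 \left(- \frac{1}{2}\right) - 5\right) 13 + 4\right)^{2} = \left(\left(- \frac{5}{2} - 5\right) 13 + 4\right)^{2} = \left(\left(- \frac{15}{2}\right) 13 + 4\right)^{2} = \left(- \frac{195}{2} + 4\right)^{2} = \left(- \frac{187}{2}\right)^{2} = \frac{34969}{4}$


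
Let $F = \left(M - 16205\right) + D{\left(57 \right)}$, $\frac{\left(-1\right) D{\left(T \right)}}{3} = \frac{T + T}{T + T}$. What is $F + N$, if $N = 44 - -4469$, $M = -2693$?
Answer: $-14388$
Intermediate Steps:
$N = 4513$ ($N = 44 + 4469 = 4513$)
$D{\left(T \right)} = -3$ ($D{\left(T \right)} = - 3 \frac{T + T}{T + T} = - 3 \frac{2 T}{2 T} = - 3 \cdot 2 T \frac{1}{2 T} = \left(-3\right) 1 = -3$)
$F = -18901$ ($F = \left(-2693 - 16205\right) - 3 = -18898 - 3 = -18901$)
$F + N = -18901 + 4513 = -14388$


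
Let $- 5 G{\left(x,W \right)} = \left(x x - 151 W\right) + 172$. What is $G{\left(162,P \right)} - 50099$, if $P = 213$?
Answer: $- \frac{244748}{5} \approx -48950.0$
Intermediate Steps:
$G{\left(x,W \right)} = - \frac{172}{5} - \frac{x^{2}}{5} + \frac{151 W}{5}$ ($G{\left(x,W \right)} = - \frac{\left(x x - 151 W\right) + 172}{5} = - \frac{\left(x^{2} - 151 W\right) + 172}{5} = - \frac{172 + x^{2} - 151 W}{5} = - \frac{172}{5} - \frac{x^{2}}{5} + \frac{151 W}{5}$)
$G{\left(162,P \right)} - 50099 = \left(- \frac{172}{5} - \frac{162^{2}}{5} + \frac{151}{5} \cdot 213\right) - 50099 = \left(- \frac{172}{5} - \frac{26244}{5} + \frac{32163}{5}\right) - 50099 = \frac{5747}{5} - 50099 = - \frac{244748}{5}$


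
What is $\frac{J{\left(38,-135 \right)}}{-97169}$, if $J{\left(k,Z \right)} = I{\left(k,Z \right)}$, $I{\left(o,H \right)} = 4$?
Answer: $- \frac{4}{97169} \approx -4.1165 \cdot 10^{-5}$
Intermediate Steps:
$J{\left(k,Z \right)} = 4$
$\frac{J{\left(38,-135 \right)}}{-97169} = \frac{4}{-97169} = 4 \left(- \frac{1}{97169}\right) = - \frac{4}{97169}$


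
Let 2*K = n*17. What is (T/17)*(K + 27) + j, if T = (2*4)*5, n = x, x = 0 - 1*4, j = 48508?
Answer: 824356/17 ≈ 48492.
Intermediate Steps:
x = -4 (x = 0 - 4 = -4)
n = -4
T = 40 (T = 8*5 = 40)
K = -34 (K = (-4*17)/2 = (½)*(-68) = -34)
(T/17)*(K + 27) + j = (40/17)*(-34 + 27) + 48508 = (40*(1/17))*(-7) + 48508 = (40/17)*(-7) + 48508 = -280/17 + 48508 = 824356/17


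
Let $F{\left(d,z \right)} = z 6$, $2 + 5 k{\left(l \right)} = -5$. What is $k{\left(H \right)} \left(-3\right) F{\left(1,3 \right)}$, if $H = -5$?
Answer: $\frac{378}{5} \approx 75.6$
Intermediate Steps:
$k{\left(l \right)} = - \frac{7}{5}$ ($k{\left(l \right)} = - \frac{2}{5} + \frac{1}{5} \left(-5\right) = - \frac{2}{5} - 1 = - \frac{7}{5}$)
$F{\left(d,z \right)} = 6 z$
$k{\left(H \right)} \left(-3\right) F{\left(1,3 \right)} = \left(- \frac{7}{5}\right) \left(-3\right) 6 \cdot 3 = \frac{21}{5} \cdot 18 = \frac{378}{5}$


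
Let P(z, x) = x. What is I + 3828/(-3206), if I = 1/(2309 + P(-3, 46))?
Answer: -4505867/3775065 ≈ -1.1936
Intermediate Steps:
I = 1/2355 (I = 1/(2309 + 46) = 1/2355 ≈ 0.00042463)
I + 3828/(-3206) = 1/2355 + 3828/(-3206) = 1/2355 + 3828*(-1/3206) = 1/2355 - 1914/1603 = -4505867/3775065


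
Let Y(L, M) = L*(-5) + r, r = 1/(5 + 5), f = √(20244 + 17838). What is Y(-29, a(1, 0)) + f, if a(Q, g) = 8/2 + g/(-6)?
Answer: 1451/10 + √38082 ≈ 340.25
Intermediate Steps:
f = √38082 ≈ 195.15
r = ⅒ (r = 1/10 = ⅒ ≈ 0.10000)
a(Q, g) = 4 - g/6 (a(Q, g) = 8*(½) + g*(-⅙) = 4 - g/6)
Y(L, M) = ⅒ - 5*L (Y(L, M) = L*(-5) + ⅒ = -5*L + ⅒ = ⅒ - 5*L)
Y(-29, a(1, 0)) + f = (⅒ - 5*(-29)) + √38082 = (⅒ + 145) + √38082 = 1451/10 + √38082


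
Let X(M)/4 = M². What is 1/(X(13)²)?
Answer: 1/456976 ≈ 2.1883e-6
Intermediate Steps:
X(M) = 4*M²
1/(X(13)²) = 1/((4*13²)²) = 1/((4*169)²) = 1/(676²) = 1/456976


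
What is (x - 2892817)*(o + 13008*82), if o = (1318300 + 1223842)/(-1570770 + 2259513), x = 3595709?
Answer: 516382697396930600/688743 ≈ 7.4975e+11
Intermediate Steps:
o = 2542142/688743 ≈ 3.6910
(x - 2892817)*(o + 13008*82) = (3595709 - 2892817)*(2542142/688743 + 13008*82) = 702892*(2542142/688743 + 1066656) = 702892*(734654395550/688743) = 516382697396930600/688743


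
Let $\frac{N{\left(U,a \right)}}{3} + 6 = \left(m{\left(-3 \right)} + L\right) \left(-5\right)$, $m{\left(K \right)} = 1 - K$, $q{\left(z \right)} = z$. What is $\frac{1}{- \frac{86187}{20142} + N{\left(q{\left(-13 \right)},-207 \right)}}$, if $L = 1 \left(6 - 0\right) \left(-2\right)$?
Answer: $\frac{6714}{656099} \approx 0.010233$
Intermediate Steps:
$L = -12$ ($L = 1 \left(6 + 0\right) \left(-2\right) = 1 \cdot 6 \left(-2\right) = 6 \left(-2\right) = -12$)
$N{\left(U,a \right)} = 102$ ($N{\left(U,a \right)} = -18 + 3 \left(\left(1 - -3\right) - 12\right) \left(-5\right) = -18 + 3 \left(\left(1 + 3\right) - 12\right) \left(-5\right) = -18 + 3 \left(4 - 12\right) \left(-5\right) = -18 + 3 \left(\left(-8\right) \left(-5\right)\right) = -18 + 3 \cdot 40 = -18 + 120 = 102$)
$\frac{1}{- \frac{86187}{20142} + N{\left(q{\left(-13 \right)},-207 \right)}} = \frac{1}{- \frac{86187}{20142} + 102} = \frac{1}{\left(-86187\right) \frac{1}{20142} + 102} = \frac{1}{- \frac{28729}{6714} + 102} = \frac{1}{\frac{656099}{6714}} = \frac{6714}{656099}$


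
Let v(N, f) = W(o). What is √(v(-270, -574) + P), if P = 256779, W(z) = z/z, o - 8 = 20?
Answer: 2*√64195 ≈ 506.73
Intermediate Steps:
o = 28 (o = 8 + 20 = 28)
W(z) = 1
v(N, f) = 1
√(v(-270, -574) + P) = √(1 + 256779) = √256780 = 2*√64195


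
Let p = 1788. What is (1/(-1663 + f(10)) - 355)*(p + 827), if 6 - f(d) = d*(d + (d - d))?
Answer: -1631069640/1757 ≈ -9.2833e+5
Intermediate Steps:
f(d) = 6 - d**2 (f(d) = 6 - d*(d + (d - d)) = 6 - d*(d + 0) = 6 - d*d = 6 - d**2)
(1/(-1663 + f(10)) - 355)*(p + 827) = (1/(-1663 + (6 - 1*10**2)) - 355)*(1788 + 827) = (1/(-1663 + (6 - 1*100)) - 355)*2615 = (1/(-1663 + (6 - 100)) - 355)*2615 = (1/(-1663 - 94) - 355)*2615 = (1/(-1757) - 355)*2615 = (-1/1757 - 355)*2615 = -623736/1757*2615 = -1631069640/1757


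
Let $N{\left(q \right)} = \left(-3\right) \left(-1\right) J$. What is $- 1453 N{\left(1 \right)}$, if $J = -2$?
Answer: $8718$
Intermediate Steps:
$N{\left(q \right)} = -6$ ($N{\left(q \right)} = \left(-3\right) \left(-1\right) \left(-2\right) = 3 \left(-2\right) = -6$)
$- 1453 N{\left(1 \right)} = \left(-1453\right) \left(-6\right) = 8718$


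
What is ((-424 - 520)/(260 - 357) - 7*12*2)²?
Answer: 235683904/9409 ≈ 25049.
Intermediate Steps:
((-424 - 520)/(260 - 357) - 7*12*2)² = (-944/(-97) - 84*2)² = (-944*(-1/97) - 168)² = (944/97 - 168)² = (-15352/97)² = 235683904/9409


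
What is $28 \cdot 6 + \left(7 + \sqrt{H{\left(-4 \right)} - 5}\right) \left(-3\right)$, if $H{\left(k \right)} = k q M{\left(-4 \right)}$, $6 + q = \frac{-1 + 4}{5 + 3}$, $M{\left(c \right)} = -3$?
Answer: $147 - \frac{3 i \sqrt{290}}{2} \approx 147.0 - 25.544 i$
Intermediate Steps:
$q = - \frac{45}{8}$ ($q = -6 + \frac{-1 + 4}{5 + 3} = -6 + \frac{3}{8} = - \frac{45}{8} \approx -5.625$)
$H{\left(k \right)} = \frac{135 k}{8}$ ($H{\left(k \right)} = k \left(- \frac{45}{8}\right) \left(-3\right) = - \frac{45 k}{8} \left(-3\right) = \frac{135 k}{8}$)
$28 \cdot 6 + \left(7 + \sqrt{H{\left(-4 \right)} - 5}\right) \left(-3\right) = 28 \cdot 6 + \left(7 + \sqrt{\frac{135}{8} \left(-4\right) - 5}\right) \left(-3\right) = 168 + \left(7 + \sqrt{- \frac{135}{2} - 5}\right) \left(-3\right) = 168 + \left(7 + \sqrt{- \frac{145}{2}}\right) \left(-3\right) = 168 + \left(7 + \frac{i \sqrt{290}}{2}\right) \left(-3\right) = 168 - \left(21 + \frac{3 i \sqrt{290}}{2}\right) = 147 - \frac{3 i \sqrt{290}}{2}$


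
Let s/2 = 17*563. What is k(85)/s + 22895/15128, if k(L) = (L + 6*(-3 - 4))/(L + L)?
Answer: 18626046451/12307157480 ≈ 1.5134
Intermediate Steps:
s = 19142 (s = 2*(17*563) = 2*9571 = 19142)
k(L) = (-42 + L)/(2*L) (k(L) = (L + 6*(-7))/((2*L)) = (L - 42)*(1/(2*L)) = (-42 + L)*(1/(2*L)) = (-42 + L)/(2*L))
k(85)/s + 22895/15128 = ((½)*(-42 + 85)/85)/19142 + 22895/15128 = ((½)*(1/85)*43)*(1/19142) + 22895*(1/15128) = (43/170)*(1/19142) + 22895/15128 = 43/3254140 + 22895/15128 = 18626046451/12307157480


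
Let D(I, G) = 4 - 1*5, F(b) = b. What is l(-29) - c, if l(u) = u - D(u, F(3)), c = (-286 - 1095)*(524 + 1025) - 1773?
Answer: 2140914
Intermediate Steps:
c = -2140942 (c = -1381*1549 - 1773 = -2139169 - 1773 = -2140942)
D(I, G) = -1 (D(I, G) = 4 - 5 = -1)
l(u) = 1 + u (l(u) = u - 1*(-1) = u + 1 = 1 + u)
l(-29) - c = (1 - 29) - 1*(-2140942) = -28 + 2140942 = 2140914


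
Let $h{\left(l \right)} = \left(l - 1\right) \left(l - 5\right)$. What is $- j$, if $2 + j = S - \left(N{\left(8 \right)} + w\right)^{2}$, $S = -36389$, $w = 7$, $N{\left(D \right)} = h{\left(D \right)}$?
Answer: $37175$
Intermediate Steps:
$h{\left(l \right)} = \left(-1 + l\right) \left(-5 + l\right)$
$N{\left(D \right)} = 5 + D^{2} - 6 D$
$j = -37175$ ($j = -2 - \left(36389 + \left(\left(5 + 8^{2} - 48\right) + 7\right)^{2}\right) = -2 - \left(36389 + \left(\left(5 + 64 - 48\right) + 7\right)^{2}\right) = -2 - \left(36389 + \left(21 + 7\right)^{2}\right) = -2 - 37173 = -37175$)
$- j = \left(-1\right) \left(-37175\right) = 37175$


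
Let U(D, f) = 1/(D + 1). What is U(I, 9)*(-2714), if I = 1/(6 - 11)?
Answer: -6785/2 ≈ -3392.5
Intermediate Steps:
I = -⅕ (I = 1/(-5) = -⅕ ≈ -0.20000)
U(D, f) = 1/(1 + D)
U(I, 9)*(-2714) = -2714/(1 - ⅕) = -2714/(⅘) = (5/4)*(-2714) = -6785/2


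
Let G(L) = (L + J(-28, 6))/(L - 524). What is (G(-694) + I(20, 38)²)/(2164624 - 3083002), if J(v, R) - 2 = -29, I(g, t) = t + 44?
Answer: -1170079/159797772 ≈ -0.0073223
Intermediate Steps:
I(g, t) = 44 + t
J(v, R) = -27 (J(v, R) = 2 - 29 = -27)
G(L) = (-27 + L)/(-524 + L) (G(L) = (L - 27)/(L - 524) = (-27 + L)/(-524 + L))
(G(-694) + I(20, 38)²)/(2164624 - 3083002) = ((-27 - 694)/(-524 - 694) + (44 + 38)²)/(2164624 - 3083002) = (-721/(-1218) + 82²)/(-918378) = (-1/1218*(-721) + 6724)*(-1/918378) = (103/174 + 6724)*(-1/918378) = (1170079/174)*(-1/918378) = -1170079/159797772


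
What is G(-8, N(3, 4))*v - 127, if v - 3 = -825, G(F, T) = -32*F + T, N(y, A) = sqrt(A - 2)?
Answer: -210559 - 822*sqrt(2) ≈ -2.1172e+5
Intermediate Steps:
N(y, A) = sqrt(-2 + A)
G(F, T) = T - 32*F
v = -822 (v = 3 - 825 = -822)
G(-8, N(3, 4))*v - 127 = (sqrt(-2 + 4) - 32*(-8))*(-822) - 127 = (sqrt(2) + 256)*(-822) - 127 = (256 + sqrt(2))*(-822) - 127 = (-210432 - 822*sqrt(2)) - 127 = -210559 - 822*sqrt(2)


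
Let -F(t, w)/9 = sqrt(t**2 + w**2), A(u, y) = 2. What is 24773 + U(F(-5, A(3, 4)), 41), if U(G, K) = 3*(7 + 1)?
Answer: 24797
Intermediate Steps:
F(t, w) = -9*sqrt(t**2 + w**2)
U(G, K) = 24 (U(G, K) = 3*8 = 24)
24773 + U(F(-5, A(3, 4)), 41) = 24773 + 24 = 24797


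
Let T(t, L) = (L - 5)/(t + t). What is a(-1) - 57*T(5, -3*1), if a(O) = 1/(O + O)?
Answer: 451/10 ≈ 45.100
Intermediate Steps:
T(t, L) = (-5 + L)/(2*t) (T(t, L) = (-5 + L)/((2*t)) = (-5 + L)*(1/(2*t)) = (-5 + L)/(2*t))
a(O) = 1/(2*O)
a(-1) - 57*T(5, -3*1) = (½)/(-1) - 57*(-5 - 3*1)/(2*5) = (½)*(-1) - 57*(-5 - 3)/(2*5) = -½ - 57*(-8)/(2*5) = -½ - 57*(-⅘) = -½ + 228/5 = 451/10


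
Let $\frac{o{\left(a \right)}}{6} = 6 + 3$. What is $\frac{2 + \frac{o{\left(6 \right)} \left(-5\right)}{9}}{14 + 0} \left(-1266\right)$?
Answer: $2532$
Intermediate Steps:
$o{\left(a \right)} = 54$ ($o{\left(a \right)} = 6 \left(6 + 3\right) = 6 \cdot 9 = 54$)
$\frac{2 + \frac{o{\left(6 \right)} \left(-5\right)}{9}}{14 + 0} \left(-1266\right) = \frac{2 + \frac{54 \left(-5\right)}{9}}{14 + 0} \left(-1266\right) = \frac{2 - 30}{14} \left(-1266\right) = \left(2 - 30\right) \frac{1}{14} \left(-1266\right) = \left(-28\right) \frac{1}{14} \left(-1266\right) = \left(-2\right) \left(-1266\right) = 2532$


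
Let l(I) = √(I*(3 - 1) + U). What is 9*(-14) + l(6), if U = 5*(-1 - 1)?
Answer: -126 + √2 ≈ -124.59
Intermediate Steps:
U = -10 (U = 5*(-2) = -10)
l(I) = √(-10 + 2*I) (l(I) = √(I*(3 - 1) - 10) = √(I*2 - 10) = √(2*I - 10) = √(-10 + 2*I))
9*(-14) + l(6) = 9*(-14) + √(-10 + 2*6) = -126 + √(-10 + 12) = -126 + √2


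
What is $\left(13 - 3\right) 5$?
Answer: $50$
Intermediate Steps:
$\left(13 - 3\right) 5 = 10 \cdot 5 = 50$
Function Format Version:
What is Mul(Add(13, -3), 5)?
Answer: 50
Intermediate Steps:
Mul(Add(13, -3), 5) = Mul(10, 5) = 50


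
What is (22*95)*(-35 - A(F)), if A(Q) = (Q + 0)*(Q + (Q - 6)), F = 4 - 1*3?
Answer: -64790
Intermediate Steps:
F = 1 (F = 4 - 3 = 1)
A(Q) = Q*(-6 + 2*Q) (A(Q) = Q*(Q + (-6 + Q)) = Q*(-6 + 2*Q))
(22*95)*(-35 - A(F)) = (22*95)*(-35 - 2*(-3 + 1)) = 2090*(-35 - 2*(-2)) = 2090*(-35 - 1*(-4)) = 2090*(-35 + 4) = 2090*(-31) = -64790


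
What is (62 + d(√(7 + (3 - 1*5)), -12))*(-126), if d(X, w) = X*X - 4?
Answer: -7938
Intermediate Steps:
d(X, w) = -4 + X² (d(X, w) = X² - 4 = -4 + X²)
(62 + d(√(7 + (3 - 1*5)), -12))*(-126) = (62 + (-4 + (√(7 + (3 - 1*5)))²))*(-126) = (62 + (-4 + (√(7 + (3 - 5)))²))*(-126) = (62 + (-4 + (√(7 - 2))²))*(-126) = (62 + (-4 + (√5)²))*(-126) = (62 + (-4 + 5))*(-126) = (62 + 1)*(-126) = 63*(-126) = -7938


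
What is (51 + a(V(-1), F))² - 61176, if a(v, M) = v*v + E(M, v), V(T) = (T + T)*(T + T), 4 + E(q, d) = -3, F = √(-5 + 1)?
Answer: -57576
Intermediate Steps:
F = 2*I (F = √(-4) = 2*I ≈ 2.0*I)
E(q, d) = -7 (E(q, d) = -4 - 3 = -7)
V(T) = 4*T² (V(T) = (2*T)*(2*T) = 4*T²)
a(v, M) = -7 + v² (a(v, M) = v*v - 7 = v² - 7 = -7 + v²)
(51 + a(V(-1), F))² - 61176 = (51 + (-7 + (4*(-1)²)²))² - 61176 = (51 + (-7 + (4*1)²))² - 61176 = (51 + (-7 + 4²))² - 61176 = (51 + (-7 + 16))² - 61176 = (51 + 9)² - 61176 = 60² - 61176 = 3600 - 61176 = -57576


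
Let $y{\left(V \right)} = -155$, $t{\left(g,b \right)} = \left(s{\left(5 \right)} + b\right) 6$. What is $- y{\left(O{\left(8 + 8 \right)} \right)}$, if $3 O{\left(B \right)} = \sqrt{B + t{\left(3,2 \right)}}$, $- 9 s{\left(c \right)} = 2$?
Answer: $155$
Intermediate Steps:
$s{\left(c \right)} = - \frac{2}{9}$ ($s{\left(c \right)} = \left(- \frac{1}{9}\right) 2 = - \frac{2}{9}$)
$t{\left(g,b \right)} = - \frac{4}{3} + 6 b$ ($t{\left(g,b \right)} = \left(- \frac{2}{9} + b\right) 6 = - \frac{4}{3} + 6 b$)
$O{\left(B \right)} = \frac{\sqrt{\frac{32}{3} + B}}{3}$ ($O{\left(B \right)} = \frac{\sqrt{B + \left(- \frac{4}{3} + 6 \cdot 2\right)}}{3} = \frac{\sqrt{B + \left(- \frac{4}{3} + 12\right)}}{3} = \frac{\sqrt{B + \frac{32}{3}}}{3} = \frac{\sqrt{\frac{32}{3} + B}}{3}$)
$- y{\left(O{\left(8 + 8 \right)} \right)} = \left(-1\right) \left(-155\right) = 155$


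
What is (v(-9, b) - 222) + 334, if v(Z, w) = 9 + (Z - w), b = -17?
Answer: 129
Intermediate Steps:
v(Z, w) = 9 + Z - w
(v(-9, b) - 222) + 334 = ((9 - 9 - 1*(-17)) - 222) + 334 = ((9 - 9 + 17) - 222) + 334 = (17 - 222) + 334 = -205 + 334 = 129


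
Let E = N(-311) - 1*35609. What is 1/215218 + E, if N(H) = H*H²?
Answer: -6481470853119/215218 ≈ -3.0116e+7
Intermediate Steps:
N(H) = H³
E = -30115840 (E = (-311)³ - 1*35609 = -30080231 - 35609 = -30115840)
1/215218 + E = 1/215218 - 30115840 = -6481470853119/215218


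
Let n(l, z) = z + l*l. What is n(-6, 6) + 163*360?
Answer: 58722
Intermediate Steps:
n(l, z) = z + l²
n(-6, 6) + 163*360 = (6 + (-6)²) + 163*360 = (6 + 36) + 58680 = 42 + 58680 = 58722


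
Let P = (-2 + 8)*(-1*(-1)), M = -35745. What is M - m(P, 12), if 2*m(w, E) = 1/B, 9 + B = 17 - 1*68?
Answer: -4289399/120 ≈ -35745.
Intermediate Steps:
B = -60 (B = -9 + (17 - 1*68) = -9 + (17 - 68) = -9 - 51 = -60)
P = 6 (P = 6*1 = 6)
m(w, E) = -1/120 (m(w, E) = (½)/(-60) = (½)*(-1/60) = -1/120)
M - m(P, 12) = -35745 - 1*(-1/120) = -35745 + 1/120 = -4289399/120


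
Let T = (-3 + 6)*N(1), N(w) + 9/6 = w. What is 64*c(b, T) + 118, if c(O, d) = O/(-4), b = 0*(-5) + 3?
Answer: 70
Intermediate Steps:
N(w) = -3/2 + w
b = 3 (b = 0 + 3 = 3)
T = -3/2 (T = (-3 + 6)*(-3/2 + 1) = 3*(-1/2) = -3/2 ≈ -1.5000)
c(O, d) = -O/4 (c(O, d) = O*(-1/4) = -O/4)
64*c(b, T) + 118 = 64*(-1/4*3) + 118 = 64*(-3/4) + 118 = -48 + 118 = 70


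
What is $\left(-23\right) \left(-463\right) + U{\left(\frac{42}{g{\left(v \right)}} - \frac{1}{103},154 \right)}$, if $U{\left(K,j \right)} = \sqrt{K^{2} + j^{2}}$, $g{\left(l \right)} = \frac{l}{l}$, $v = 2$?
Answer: $10649 + \frac{\sqrt{270308669}}{103} \approx 10809.0$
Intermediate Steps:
$g{\left(l \right)} = 1$
$\left(-23\right) \left(-463\right) + U{\left(\frac{42}{g{\left(v \right)}} - \frac{1}{103},154 \right)} = \left(-23\right) \left(-463\right) + \sqrt{\left(\frac{42}{1} - \frac{1}{103}\right)^{2} + 154^{2}} = 10649 + \sqrt{\left(42 \cdot 1 - \frac{1}{103}\right)^{2} + 23716} = 10649 + \sqrt{\left(42 - \frac{1}{103}\right)^{2} + 23716} = 10649 + \sqrt{\left(\frac{4325}{103}\right)^{2} + 23716} = 10649 + \sqrt{\frac{18705625}{10609} + 23716} = 10649 + \sqrt{\frac{270308669}{10609}} = 10649 + \frac{\sqrt{270308669}}{103}$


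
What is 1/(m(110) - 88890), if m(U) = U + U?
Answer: -1/88670 ≈ -1.1278e-5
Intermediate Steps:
m(U) = 2*U
1/(m(110) - 88890) = 1/(2*110 - 88890) = 1/(220 - 88890) = 1/(-88670) = -1/88670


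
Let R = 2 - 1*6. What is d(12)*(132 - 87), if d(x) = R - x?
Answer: -720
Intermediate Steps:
R = -4 (R = 2 - 6 = -4)
d(x) = -4 - x
d(12)*(132 - 87) = (-4 - 1*12)*(132 - 87) = (-4 - 12)*45 = -16*45 = -720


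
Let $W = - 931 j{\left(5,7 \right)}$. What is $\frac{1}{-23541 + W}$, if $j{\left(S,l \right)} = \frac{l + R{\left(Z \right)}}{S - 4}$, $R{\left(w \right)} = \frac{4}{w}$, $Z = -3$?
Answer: $- \frac{3}{86450} \approx -3.4702 \cdot 10^{-5}$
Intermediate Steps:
$j{\left(S,l \right)} = \frac{- \frac{4}{3} + l}{-4 + S}$ ($j{\left(S,l \right)} = \frac{l + \frac{4}{-3}}{S - 4} = \frac{l + 4 \left(- \frac{1}{3}\right)}{-4 + S} = \frac{l - \frac{4}{3}}{-4 + S} = \frac{- \frac{4}{3} + l}{-4 + S}$)
$W = - \frac{15827}{3}$ ($W = - 931 \frac{- \frac{4}{3} + 7}{-4 + 5} = - 931 \cdot 1^{-1} \cdot \frac{17}{3} = - 931 \cdot 1 \cdot \frac{17}{3} = \left(-931\right) \frac{17}{3} = - \frac{15827}{3} \approx -5275.7$)
$\frac{1}{-23541 + W} = \frac{1}{-23541 - \frac{15827}{3}} = \frac{1}{- \frac{86450}{3}} = - \frac{3}{86450}$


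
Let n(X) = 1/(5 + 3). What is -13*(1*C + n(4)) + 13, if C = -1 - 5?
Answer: 715/8 ≈ 89.375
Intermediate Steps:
C = -6
n(X) = 1/8
-13*(1*C + n(4)) + 13 = -13*(1*(-6) + 1/8) + 13 = -13*(-6 + 1/8) + 13 = -13*(-47/8) + 13 = 611/8 + 13 = 715/8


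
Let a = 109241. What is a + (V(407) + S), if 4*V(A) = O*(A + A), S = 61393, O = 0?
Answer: 170634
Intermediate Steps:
V(A) = 0 (V(A) = (0*(A + A))/4 = (0*(2*A))/4 = (1/4)*0 = 0)
a + (V(407) + S) = 109241 + (0 + 61393) = 109241 + 61393 = 170634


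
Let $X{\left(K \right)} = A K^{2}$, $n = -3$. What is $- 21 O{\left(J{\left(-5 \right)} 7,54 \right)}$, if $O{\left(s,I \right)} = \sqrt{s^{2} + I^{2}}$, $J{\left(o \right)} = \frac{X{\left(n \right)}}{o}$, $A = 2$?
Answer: $- \frac{378 \sqrt{274}}{5} \approx -1251.4$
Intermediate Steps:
$X{\left(K \right)} = 2 K^{2}$
$J{\left(o \right)} = \frac{18}{o}$ ($J{\left(o \right)} = \frac{2 \left(-3\right)^{2}}{o} = \frac{2 \cdot 9}{o} = \frac{18}{o}$)
$O{\left(s,I \right)} = \sqrt{I^{2} + s^{2}}$
$- 21 O{\left(J{\left(-5 \right)} 7,54 \right)} = - 21 \sqrt{54^{2} + \left(\frac{18}{-5} \cdot 7\right)^{2}} = - 21 \sqrt{2916 + \left(18 \left(- \frac{1}{5}\right) 7\right)^{2}} = - 21 \sqrt{2916 + \left(\left(- \frac{18}{5}\right) 7\right)^{2}} = - 21 \sqrt{2916 + \left(- \frac{126}{5}\right)^{2}} = - 21 \sqrt{2916 + \frac{15876}{25}} = - 21 \sqrt{\frac{88776}{25}} = - 21 \frac{18 \sqrt{274}}{5} = - \frac{378 \sqrt{274}}{5}$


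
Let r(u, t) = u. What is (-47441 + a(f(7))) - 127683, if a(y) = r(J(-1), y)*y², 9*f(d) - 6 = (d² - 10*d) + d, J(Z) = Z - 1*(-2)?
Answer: -14184980/81 ≈ -1.7512e+5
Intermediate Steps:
J(Z) = 2 + Z (J(Z) = Z + 2 = 2 + Z)
f(d) = ⅔ - d + d²/9 (f(d) = ⅔ + ((d² - 10*d) + d)/9 = ⅔ + (d² - 9*d)/9 = ⅔ + (-d + d²/9) = ⅔ - d + d²/9)
a(y) = y² (a(y) = (2 - 1)*y² = 1*y² = y²)
(-47441 + a(f(7))) - 127683 = (-47441 + (⅔ - 1*7 + (⅑)*7²)²) - 127683 = (-47441 + (⅔ - 7 + (⅑)*49)²) - 127683 = (-47441 + (⅔ - 7 + 49/9)²) - 127683 = (-47441 + (-8/9)²) - 127683 = (-47441 + 64/81) - 127683 = -3842657/81 - 127683 = -14184980/81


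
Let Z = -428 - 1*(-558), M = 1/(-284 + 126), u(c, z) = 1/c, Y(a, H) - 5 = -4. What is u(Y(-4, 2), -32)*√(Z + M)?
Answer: √3245162/158 ≈ 11.401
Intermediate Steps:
Y(a, H) = 1 (Y(a, H) = 5 - 4 = 1)
M = -1/158 (M = 1/(-158) = -1/158 ≈ -0.0063291)
Z = 130 (Z = -428 + 558 = 130)
u(Y(-4, 2), -32)*√(Z + M) = √(130 - 1/158)/1 = 1*√(20539/158) = 1*(√3245162/158) = √3245162/158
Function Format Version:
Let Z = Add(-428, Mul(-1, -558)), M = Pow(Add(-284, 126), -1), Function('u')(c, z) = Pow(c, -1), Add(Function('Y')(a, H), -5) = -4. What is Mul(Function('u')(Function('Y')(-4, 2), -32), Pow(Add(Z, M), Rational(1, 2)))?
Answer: Mul(Rational(1, 158), Pow(3245162, Rational(1, 2))) ≈ 11.401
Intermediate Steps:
Function('Y')(a, H) = 1 (Function('Y')(a, H) = Add(5, -4) = 1)
M = Rational(-1, 158) (M = Pow(-158, -1) = Rational(-1, 158) ≈ -0.0063291)
Z = 130 (Z = Add(-428, 558) = 130)
Mul(Function('u')(Function('Y')(-4, 2), -32), Pow(Add(Z, M), Rational(1, 2))) = Mul(Pow(1, -1), Pow(Add(130, Rational(-1, 158)), Rational(1, 2))) = Mul(1, Pow(Rational(20539, 158), Rational(1, 2))) = Mul(1, Mul(Rational(1, 158), Pow(3245162, Rational(1, 2)))) = Mul(Rational(1, 158), Pow(3245162, Rational(1, 2)))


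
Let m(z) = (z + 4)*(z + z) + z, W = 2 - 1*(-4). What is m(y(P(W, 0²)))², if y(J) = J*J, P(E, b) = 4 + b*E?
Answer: 430336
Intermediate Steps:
W = 6 (W = 2 + 4 = 6)
P(E, b) = 4 + E*b
y(J) = J²
m(z) = z + 2*z*(4 + z) (m(z) = (4 + z)*(2*z) + z = 2*z*(4 + z) + z = z + 2*z*(4 + z))
m(y(P(W, 0²)))² = ((4 + 6*0²)²*(9 + 2*(4 + 6*0²)²))² = ((4 + 6*0)²*(9 + 2*(4 + 6*0)²))² = ((4 + 0)²*(9 + 2*(4 + 0)²))² = (4²*(9 + 2*4²))² = (16*(9 + 2*16))² = (16*(9 + 32))² = (16*41)² = 656² = 430336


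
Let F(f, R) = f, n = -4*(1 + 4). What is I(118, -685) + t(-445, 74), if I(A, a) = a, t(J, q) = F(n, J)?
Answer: -705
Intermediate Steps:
n = -20 (n = -4*5 = -20)
t(J, q) = -20
I(118, -685) + t(-445, 74) = -685 - 20 = -705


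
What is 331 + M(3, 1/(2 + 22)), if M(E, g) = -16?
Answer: 315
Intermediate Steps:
331 + M(3, 1/(2 + 22)) = 331 - 16 = 315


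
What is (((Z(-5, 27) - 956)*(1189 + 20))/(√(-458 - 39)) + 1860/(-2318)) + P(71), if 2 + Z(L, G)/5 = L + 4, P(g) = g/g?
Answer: 229/1159 + 1173939*I*√497/497 ≈ 0.19758 + 52658.0*I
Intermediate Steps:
P(g) = 1
Z(L, G) = 10 + 5*L (Z(L, G) = -10 + 5*(L + 4) = -10 + 5*(4 + L) = -10 + (20 + 5*L) = 10 + 5*L)
(((Z(-5, 27) - 956)*(1189 + 20))/(√(-458 - 39)) + 1860/(-2318)) + P(71) = ((((10 + 5*(-5)) - 956)*(1189 + 20))/(√(-458 - 39)) + 1860/(-2318)) + 1 = ((((10 - 25) - 956)*1209)/(√(-497)) + 1860*(-1/2318)) + 1 = (((-15 - 956)*1209)/((I*√497)) - 930/1159) + 1 = ((-971*1209)*(-I*√497/497) - 930/1159) + 1 = (-(-1173939)*I*√497/497 - 930/1159) + 1 = (1173939*I*√497/497 - 930/1159) + 1 = (-930/1159 + 1173939*I*√497/497) + 1 = 229/1159 + 1173939*I*√497/497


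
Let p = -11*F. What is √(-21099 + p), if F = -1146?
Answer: I*√8493 ≈ 92.157*I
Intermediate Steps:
p = 12606 (p = -11*(-1146) = 12606)
√(-21099 + p) = √(-21099 + 12606) = √(-8493) = I*√8493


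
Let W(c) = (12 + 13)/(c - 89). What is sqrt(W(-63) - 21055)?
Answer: I*sqrt(121614630)/76 ≈ 145.1*I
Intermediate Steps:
W(c) = 25/(-89 + c)
sqrt(W(-63) - 21055) = sqrt(25/(-89 - 63) - 21055) = sqrt(25/(-152) - 21055) = sqrt(25*(-1/152) - 21055) = sqrt(-25/152 - 21055) = sqrt(-3200385/152) = I*sqrt(121614630)/76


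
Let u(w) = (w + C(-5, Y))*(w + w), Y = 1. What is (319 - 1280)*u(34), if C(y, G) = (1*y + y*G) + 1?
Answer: -1633700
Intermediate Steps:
C(y, G) = 1 + y + G*y (C(y, G) = (y + G*y) + 1 = 1 + y + G*y)
u(w) = 2*w*(-9 + w) (u(w) = (w + (1 - 5 + 1*(-5)))*(w + w) = (w + (1 - 5 - 5))*(2*w) = (w - 9)*(2*w) = (-9 + w)*(2*w) = 2*w*(-9 + w))
(319 - 1280)*u(34) = (319 - 1280)*(2*34*(-9 + 34)) = -1922*34*25 = -961*1700 = -1633700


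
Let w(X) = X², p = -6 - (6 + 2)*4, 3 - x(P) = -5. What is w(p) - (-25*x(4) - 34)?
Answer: 1678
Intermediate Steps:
x(P) = 8 (x(P) = 3 - 1*(-5) = 3 + 5 = 8)
p = -38 (p = -6 - 8*4 = -6 - 1*32 = -6 - 32 = -38)
w(p) - (-25*x(4) - 34) = (-38)² - (-25*8 - 34) = 1444 - (-200 - 34) = 1444 - 1*(-234) = 1444 + 234 = 1678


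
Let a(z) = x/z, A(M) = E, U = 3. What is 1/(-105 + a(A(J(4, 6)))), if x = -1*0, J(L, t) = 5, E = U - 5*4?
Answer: -1/105 ≈ -0.0095238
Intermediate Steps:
E = -17 (E = 3 - 5*4 = 3 - 20 = -17)
x = 0
A(M) = -17
a(z) = 0 (a(z) = 0/z = 0)
1/(-105 + a(A(J(4, 6)))) = 1/(-105 + 0) = 1/(-105) = -1/105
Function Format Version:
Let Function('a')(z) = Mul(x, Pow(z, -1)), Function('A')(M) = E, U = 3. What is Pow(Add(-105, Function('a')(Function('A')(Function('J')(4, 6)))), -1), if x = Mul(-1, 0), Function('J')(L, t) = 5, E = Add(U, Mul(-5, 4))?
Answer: Rational(-1, 105) ≈ -0.0095238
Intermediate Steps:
E = -17 (E = Add(3, Mul(-5, 4)) = Add(3, -20) = -17)
x = 0
Function('A')(M) = -17
Function('a')(z) = 0 (Function('a')(z) = Mul(0, Pow(z, -1)) = 0)
Pow(Add(-105, Function('a')(Function('A')(Function('J')(4, 6)))), -1) = Pow(Add(-105, 0), -1) = Pow(-105, -1) = Rational(-1, 105)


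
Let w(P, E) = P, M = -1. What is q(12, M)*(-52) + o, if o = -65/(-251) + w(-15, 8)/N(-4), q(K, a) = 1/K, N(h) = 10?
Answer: -8395/1506 ≈ -5.5744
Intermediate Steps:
o = -623/502 (o = -65/(-251) - 15/10 = -65*(-1/251) - 15*⅒ = 65/251 - 3/2 = -623/502 ≈ -1.2410)
q(12, M)*(-52) + o = -52/12 - 623/502 = (1/12)*(-52) - 623/502 = -13/3 - 623/502 = -8395/1506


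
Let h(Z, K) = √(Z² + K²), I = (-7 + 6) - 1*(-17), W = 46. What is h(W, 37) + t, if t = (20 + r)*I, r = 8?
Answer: 448 + √3485 ≈ 507.03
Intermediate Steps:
I = 16 (I = -1 + 17 = 16)
t = 448 (t = (20 + 8)*16 = 28*16 = 448)
h(Z, K) = √(K² + Z²)
h(W, 37) + t = √(37² + 46²) + 448 = √(1369 + 2116) + 448 = √3485 + 448 = 448 + √3485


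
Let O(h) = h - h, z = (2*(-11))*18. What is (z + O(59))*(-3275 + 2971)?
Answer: 120384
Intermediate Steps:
z = -396 (z = -22*18 = -396)
O(h) = 0
(z + O(59))*(-3275 + 2971) = (-396 + 0)*(-3275 + 2971) = -396*(-304) = 120384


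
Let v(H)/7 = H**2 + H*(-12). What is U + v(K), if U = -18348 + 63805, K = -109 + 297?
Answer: 277073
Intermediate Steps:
K = 188
v(H) = -84*H + 7*H**2 (v(H) = 7*(H**2 + H*(-12)) = 7*(H**2 - 12*H) = -84*H + 7*H**2)
U = 45457
U + v(K) = 45457 + 7*188*(-12 + 188) = 45457 + 7*188*176 = 45457 + 231616 = 277073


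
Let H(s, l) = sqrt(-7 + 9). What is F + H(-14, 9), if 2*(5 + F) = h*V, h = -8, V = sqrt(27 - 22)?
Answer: -5 + sqrt(2) - 4*sqrt(5) ≈ -12.530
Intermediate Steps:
V = sqrt(5) ≈ 2.2361
H(s, l) = sqrt(2)
F = -5 - 4*sqrt(5) (F = -5 + (-8*sqrt(5))/2 = -5 - 4*sqrt(5) ≈ -13.944)
F + H(-14, 9) = (-5 - 4*sqrt(5)) + sqrt(2) = -5 + sqrt(2) - 4*sqrt(5)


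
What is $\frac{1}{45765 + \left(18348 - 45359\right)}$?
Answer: $\frac{1}{18754} \approx 5.3322 \cdot 10^{-5}$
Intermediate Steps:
$\frac{1}{45765 + \left(18348 - 45359\right)} = \frac{1}{45765 - 27011} = \frac{1}{18754}$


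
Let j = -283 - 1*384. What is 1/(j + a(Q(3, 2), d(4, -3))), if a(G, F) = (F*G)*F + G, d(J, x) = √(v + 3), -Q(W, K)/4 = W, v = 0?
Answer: -1/715 ≈ -0.0013986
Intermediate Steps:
Q(W, K) = -4*W
d(J, x) = √3 (d(J, x) = √(0 + 3) = √3)
a(G, F) = G + G*F² (a(G, F) = G*F² + G = G + G*F²)
j = -667 (j = -283 - 384 = -667)
1/(j + a(Q(3, 2), d(4, -3))) = 1/(-667 + (-4*3)*(1 + (√3)²)) = 1/(-667 - 12*(1 + 3)) = 1/(-667 - 12*4) = 1/(-667 - 48) = 1/(-715) = -1/715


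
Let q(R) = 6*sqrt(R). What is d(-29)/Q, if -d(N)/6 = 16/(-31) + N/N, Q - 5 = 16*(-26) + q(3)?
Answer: 4110/581467 + 60*sqrt(3)/581467 ≈ 0.0072471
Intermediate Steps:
Q = -411 + 6*sqrt(3) (Q = 5 + (16*(-26) + 6*sqrt(3)) = 5 + (-416 + 6*sqrt(3)) = -411 + 6*sqrt(3) ≈ -400.61)
d(N) = -90/31 (d(N) = -6*(16/(-31) + N/N) = -6*(16*(-1/31) + 1) = -6*(-16/31 + 1) = -6*15/31 = -90/31)
d(-29)/Q = -90/(31*(-411 + 6*sqrt(3)))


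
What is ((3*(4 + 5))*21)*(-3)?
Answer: -1701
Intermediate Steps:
((3*(4 + 5))*21)*(-3) = ((3*9)*21)*(-3) = (27*21)*(-3) = 567*(-3) = -1701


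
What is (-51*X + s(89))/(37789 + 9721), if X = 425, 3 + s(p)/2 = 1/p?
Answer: -1929607/4228390 ≈ -0.45635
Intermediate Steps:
s(p) = -6 + 2/p
(-51*X + s(89))/(37789 + 9721) = (-51*425 + (-6 + 2/89))/(37789 + 9721) = (-21675 + (-6 + 2*(1/89)))/47510 = (-21675 + (-6 + 2/89))*(1/47510) = (-21675 - 532/89)*(1/47510) = -1929607/89*1/47510 = -1929607/4228390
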